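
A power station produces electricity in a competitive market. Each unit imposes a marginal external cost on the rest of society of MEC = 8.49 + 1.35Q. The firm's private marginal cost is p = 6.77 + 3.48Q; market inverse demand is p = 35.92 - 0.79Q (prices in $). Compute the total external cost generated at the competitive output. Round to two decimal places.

Market equilibrium (private): 6.77 + 3.48Q = 35.92 - 0.79Q → Q_m = 6.8267.
Total external cost = ∫₀^{Q_m} (8.49 + 1.35Q) dQ = 8.49×6.8267 + ½×1.35×6.8267² = 89.4163.

$89.42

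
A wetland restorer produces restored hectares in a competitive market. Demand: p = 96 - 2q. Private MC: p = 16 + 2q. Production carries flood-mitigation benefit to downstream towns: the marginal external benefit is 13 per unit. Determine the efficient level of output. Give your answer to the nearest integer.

q* = 23

Social marginal cost = private MC − MEB = 3 + 2q.
Set SMC = demand: 3 + 2q = 96 - 2q → q* = 23.2500.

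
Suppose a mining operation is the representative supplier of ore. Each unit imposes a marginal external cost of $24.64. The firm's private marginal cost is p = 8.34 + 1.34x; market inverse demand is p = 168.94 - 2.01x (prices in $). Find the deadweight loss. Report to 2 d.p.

DWL = $90.62

Market equilibrium (private): 8.34 + 1.34x = 168.94 - 2.01x → x_m = 47.9403.
Social marginal cost = private MC + MEC = 32.98 + 1.34x.
Set SMC = demand: 32.98 + 1.34x = 168.94 - 2.01x → x* = 40.5851.
Between x* and x_m the wedge SMC − demand runs linearly from 0 to MEC(x_m), so the loss is a triangle.
DWL = ½ × 7.3552 × 24.6400 = 90.6161.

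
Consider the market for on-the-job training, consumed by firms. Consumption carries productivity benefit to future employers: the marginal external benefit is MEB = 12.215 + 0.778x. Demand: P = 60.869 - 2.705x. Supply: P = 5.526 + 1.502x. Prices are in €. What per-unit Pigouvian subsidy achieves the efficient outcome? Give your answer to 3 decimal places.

Social marginal benefit = demand + MEB = 73.084 - 1.927x.
Set SMB = MC: 73.084 - 1.927x = 5.526 + 1.502x → x* = 19.7020.
The Pigouvian subsidy equals MEB at x*: 12.215 + 0.778×19.7020 = 27.5432.

subsidy = €27.543 per unit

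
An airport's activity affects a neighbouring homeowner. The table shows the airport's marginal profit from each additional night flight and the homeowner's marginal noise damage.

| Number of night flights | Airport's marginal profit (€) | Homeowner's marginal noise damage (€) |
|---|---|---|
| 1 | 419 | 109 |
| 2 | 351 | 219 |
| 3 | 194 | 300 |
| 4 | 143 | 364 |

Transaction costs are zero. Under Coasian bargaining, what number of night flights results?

2

Bargaining reaches the level where marginal profit last exceeds marginal noise damage.
That holds through level 2 (351 ≥ 219) but not at 3 (194 < 300).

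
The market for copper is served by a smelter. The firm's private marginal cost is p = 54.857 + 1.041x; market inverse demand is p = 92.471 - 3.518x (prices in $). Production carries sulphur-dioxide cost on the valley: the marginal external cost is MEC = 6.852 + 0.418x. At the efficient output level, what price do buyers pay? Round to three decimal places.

P = $70.727

Social marginal cost = private MC + MEC = 61.709 + 1.459x.
Set SMC = demand: 61.709 + 1.459x = 92.471 - 3.518x → x* = 6.1808.
Consumer price on the demand curve at x*: 92.471 − 3.518×6.1808 = 70.7269.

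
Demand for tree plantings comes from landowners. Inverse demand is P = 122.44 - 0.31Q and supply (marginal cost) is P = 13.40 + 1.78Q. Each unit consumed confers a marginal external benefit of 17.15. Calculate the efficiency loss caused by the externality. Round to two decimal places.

DWL = 70.36

Market equilibrium (private): 13.40 + 1.78Q = 122.44 - 0.31Q → Q_m = 52.1722.
Social marginal benefit = demand + MEB = 139.59 - 0.31Q.
Set SMB = MC: 139.59 - 0.31Q = 13.40 + 1.78Q → Q* = 60.3780.
The welfare-loss triangle has base |Q_m − Q*| and height MEB(Q_m) (the vertical gap between SMB and MC is zero at Q* and MEB at Q_m).
DWL = ½ × 8.2058 × 17.1500 = 70.3647.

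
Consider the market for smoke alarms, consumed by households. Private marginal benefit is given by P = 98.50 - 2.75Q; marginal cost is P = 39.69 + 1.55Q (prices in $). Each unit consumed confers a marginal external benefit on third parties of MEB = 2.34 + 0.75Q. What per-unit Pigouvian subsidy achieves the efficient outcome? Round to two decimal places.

subsidy = $15.26 per unit

Social marginal benefit = demand + MEB = 100.84 - 2.00Q.
Set SMB = MC: 100.84 - 2.00Q = 39.69 + 1.55Q → Q* = 17.2254.
The Pigouvian subsidy equals MEB at Q*: 2.34 + 0.75×17.2254 = 15.2591.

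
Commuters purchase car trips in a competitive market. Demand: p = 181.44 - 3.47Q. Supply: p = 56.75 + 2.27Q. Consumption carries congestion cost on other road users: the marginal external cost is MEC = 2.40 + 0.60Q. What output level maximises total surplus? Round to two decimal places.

Social marginal benefit = demand − MEC = 179.04 - 4.07Q.
Set SMB = MC: 179.04 - 4.07Q = 56.75 + 2.27Q → Q* = 19.2886.

Q* = 19.29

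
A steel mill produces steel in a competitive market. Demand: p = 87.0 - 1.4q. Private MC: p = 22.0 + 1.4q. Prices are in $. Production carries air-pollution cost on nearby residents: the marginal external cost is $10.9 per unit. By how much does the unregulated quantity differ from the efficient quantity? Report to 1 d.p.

Market equilibrium (private): 22.0 + 1.4q = 87.0 - 1.4q → q_m = 23.2143.
Social marginal cost = private MC + MEC = 32.9 + 1.4q.
Set SMC = demand: 32.9 + 1.4q = 87.0 - 1.4q → q* = 19.3214.
Gap = |23.2143 − 19.3214| = 3.8929.

3.9 units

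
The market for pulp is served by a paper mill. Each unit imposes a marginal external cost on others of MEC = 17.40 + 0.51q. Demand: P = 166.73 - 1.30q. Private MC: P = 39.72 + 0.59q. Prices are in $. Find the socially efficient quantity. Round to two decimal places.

Social marginal cost = private MC + MEC = 57.12 + 1.10q.
Set SMC = demand: 57.12 + 1.10q = 166.73 - 1.30q → q* = 45.6708.

q* = 45.67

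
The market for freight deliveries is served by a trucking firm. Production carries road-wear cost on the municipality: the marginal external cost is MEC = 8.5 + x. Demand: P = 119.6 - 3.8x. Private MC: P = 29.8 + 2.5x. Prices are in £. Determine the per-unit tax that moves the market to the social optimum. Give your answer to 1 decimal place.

Social marginal cost = private MC + MEC = 38.3 + 3.5x.
Set SMC = demand: 38.3 + 3.5x = 119.6 - 3.8x → x* = 11.1370.
The Pigouvian tax equals MEC at x*: 8.5 + 1.0×11.1370 = 19.6370.

tax = £19.6 per unit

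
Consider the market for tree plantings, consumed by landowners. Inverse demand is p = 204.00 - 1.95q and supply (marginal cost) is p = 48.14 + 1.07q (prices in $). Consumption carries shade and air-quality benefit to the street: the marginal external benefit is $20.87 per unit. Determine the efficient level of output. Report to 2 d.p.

q* = 58.52

Social marginal benefit = demand + MEB = 224.87 - 1.95q.
Set SMB = MC: 224.87 - 1.95q = 48.14 + 1.07q → q* = 58.5199.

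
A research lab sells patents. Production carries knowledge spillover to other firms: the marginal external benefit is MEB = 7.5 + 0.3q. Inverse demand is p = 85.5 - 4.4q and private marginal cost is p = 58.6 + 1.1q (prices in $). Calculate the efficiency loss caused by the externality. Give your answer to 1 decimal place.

Market equilibrium (private): 58.6 + 1.1q = 85.5 - 4.4q → q_m = 4.8909.
Social marginal cost = private MC − MEB = 51.1 + 0.8q.
Set SMC = demand: 51.1 + 0.8q = 85.5 - 4.4q → q* = 6.6154.
The welfare-loss triangle has base |q_m − q*| and height MEB(q_m) (the vertical gap between SMC and demand is zero at q* and MEB at q_m).
DWL = ½ × 1.7245 × 8.9673 = 7.7321.

DWL = $7.7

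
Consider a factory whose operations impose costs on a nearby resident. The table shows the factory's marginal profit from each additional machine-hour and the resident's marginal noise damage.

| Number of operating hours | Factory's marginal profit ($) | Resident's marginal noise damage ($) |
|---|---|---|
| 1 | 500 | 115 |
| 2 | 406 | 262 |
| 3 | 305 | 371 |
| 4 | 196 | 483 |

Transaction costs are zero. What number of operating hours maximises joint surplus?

2

Bargaining reaches the level where marginal profit last exceeds marginal noise damage.
That holds through level 2 (406 ≥ 262) but not at 3 (305 < 371).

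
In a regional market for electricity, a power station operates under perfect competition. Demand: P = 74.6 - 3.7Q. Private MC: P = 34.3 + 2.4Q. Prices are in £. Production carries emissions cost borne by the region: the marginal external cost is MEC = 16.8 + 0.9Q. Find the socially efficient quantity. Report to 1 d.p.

Social marginal cost = private MC + MEC = 51.1 + 3.3Q.
Set SMC = demand: 51.1 + 3.3Q = 74.6 - 3.7Q → Q* = 3.3571.

Q* = 3.4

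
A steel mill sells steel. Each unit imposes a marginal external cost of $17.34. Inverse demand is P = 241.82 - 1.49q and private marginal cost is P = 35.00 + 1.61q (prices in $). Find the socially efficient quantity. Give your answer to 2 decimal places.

q* = 61.12

Social marginal cost = private MC + MEC = 52.34 + 1.61q.
Set SMC = demand: 52.34 + 1.61q = 241.82 - 1.49q → q* = 61.1226.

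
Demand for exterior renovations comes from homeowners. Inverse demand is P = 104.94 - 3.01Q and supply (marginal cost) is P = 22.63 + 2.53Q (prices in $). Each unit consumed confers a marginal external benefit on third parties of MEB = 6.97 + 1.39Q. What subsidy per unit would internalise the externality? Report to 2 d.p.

subsidy = $36.87 per unit

Social marginal benefit = demand + MEB = 111.91 - 1.62Q.
Set SMB = MC: 111.91 - 1.62Q = 22.63 + 2.53Q → Q* = 21.5133.
The Pigouvian subsidy equals MEB at Q*: 6.97 + 1.39×21.5133 = 36.8735.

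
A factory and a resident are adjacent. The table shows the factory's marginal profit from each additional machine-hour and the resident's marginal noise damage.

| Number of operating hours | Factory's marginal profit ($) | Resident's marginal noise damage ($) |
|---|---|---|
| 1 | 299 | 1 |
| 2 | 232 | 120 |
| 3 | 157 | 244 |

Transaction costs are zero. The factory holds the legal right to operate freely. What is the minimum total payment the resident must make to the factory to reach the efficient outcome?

$157

Left alone the factory would choose level 3 (marginal profit stays positive).
Efficient level: k* = 2 (marginal profit ≥ marginal noise damage through 2).
The resident must at least cover the factory's forgone profit from cutting 3→2: 157 = 157.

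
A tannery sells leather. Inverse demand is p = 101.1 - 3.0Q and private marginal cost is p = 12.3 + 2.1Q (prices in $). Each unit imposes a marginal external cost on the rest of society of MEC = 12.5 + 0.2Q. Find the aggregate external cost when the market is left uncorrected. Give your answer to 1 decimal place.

$248.0

Market equilibrium (private): 12.3 + 2.1Q = 101.1 - 3.0Q → Q_m = 17.4118.
Total external cost = ∫₀^{Q_m} (12.5 + 0.2Q) dQ = 12.5×17.4118 + ½×0.2×17.4118² = 247.9646.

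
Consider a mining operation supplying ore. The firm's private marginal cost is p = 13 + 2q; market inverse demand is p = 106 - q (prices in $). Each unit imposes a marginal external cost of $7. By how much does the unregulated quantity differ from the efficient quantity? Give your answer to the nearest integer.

Market equilibrium (private): 13 + 2q = 106 - q → q_m = 31.0000.
Social marginal cost = private MC + MEC = 20 + 2q.
Set SMC = demand: 20 + 2q = 106 - q → q* = 28.6667.
Gap = |31.0000 − 28.6667| = 2.3333.

2 units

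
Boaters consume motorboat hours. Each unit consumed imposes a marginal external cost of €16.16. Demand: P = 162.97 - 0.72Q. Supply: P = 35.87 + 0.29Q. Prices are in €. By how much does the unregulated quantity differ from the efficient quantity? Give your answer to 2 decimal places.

Market equilibrium (private): 35.87 + 0.29Q = 162.97 - 0.72Q → Q_m = 125.8416.
Social marginal benefit = demand − MEC = 146.81 - 0.72Q.
Set SMB = MC: 146.81 - 0.72Q = 35.87 + 0.29Q → Q* = 109.8416.
Gap = |125.8416 − 109.8416| = 16.0000.

16.00 units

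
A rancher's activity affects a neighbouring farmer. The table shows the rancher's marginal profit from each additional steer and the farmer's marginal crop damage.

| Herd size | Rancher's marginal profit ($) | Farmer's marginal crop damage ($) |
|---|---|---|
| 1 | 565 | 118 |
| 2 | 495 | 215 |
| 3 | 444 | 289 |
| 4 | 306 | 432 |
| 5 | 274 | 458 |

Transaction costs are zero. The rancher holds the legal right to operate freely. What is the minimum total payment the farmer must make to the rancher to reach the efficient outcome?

Left alone the rancher would choose level 5 (marginal profit stays positive).
Efficient level: k* = 3 (marginal profit ≥ marginal crop damage through 3).
The farmer must at least cover the rancher's forgone profit from cutting 5→3: 306 + 274 = 580.

$580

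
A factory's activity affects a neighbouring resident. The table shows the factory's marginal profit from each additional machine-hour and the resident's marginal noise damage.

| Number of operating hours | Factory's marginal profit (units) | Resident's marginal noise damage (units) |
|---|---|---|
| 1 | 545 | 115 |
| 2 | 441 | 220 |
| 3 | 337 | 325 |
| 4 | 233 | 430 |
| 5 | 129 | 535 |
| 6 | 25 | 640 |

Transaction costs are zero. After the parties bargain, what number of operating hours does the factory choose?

Bargaining reaches the level where marginal profit last exceeds marginal noise damage.
That holds through level 3 (337 ≥ 325) but not at 4 (233 < 430).

3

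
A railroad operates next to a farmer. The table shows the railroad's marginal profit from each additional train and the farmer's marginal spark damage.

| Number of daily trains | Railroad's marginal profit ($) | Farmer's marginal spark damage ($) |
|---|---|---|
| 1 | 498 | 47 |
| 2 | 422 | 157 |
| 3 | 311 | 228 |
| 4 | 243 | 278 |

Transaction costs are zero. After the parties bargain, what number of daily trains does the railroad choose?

3

Bargaining reaches the level where marginal profit last exceeds marginal spark damage.
That holds through level 3 (311 ≥ 228) but not at 4 (243 < 278).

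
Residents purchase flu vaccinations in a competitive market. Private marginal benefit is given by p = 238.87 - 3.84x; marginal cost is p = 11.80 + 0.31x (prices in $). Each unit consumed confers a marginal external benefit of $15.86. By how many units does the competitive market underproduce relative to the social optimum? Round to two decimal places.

Market equilibrium (private): 11.80 + 0.31x = 238.87 - 3.84x → x_m = 54.7157.
Social marginal benefit = demand + MEB = 254.73 - 3.84x.
Set SMB = MC: 254.73 - 3.84x = 11.80 + 0.31x → x* = 58.5373.
Gap = |54.7157 − 58.5373| = 3.8216.

3.82 units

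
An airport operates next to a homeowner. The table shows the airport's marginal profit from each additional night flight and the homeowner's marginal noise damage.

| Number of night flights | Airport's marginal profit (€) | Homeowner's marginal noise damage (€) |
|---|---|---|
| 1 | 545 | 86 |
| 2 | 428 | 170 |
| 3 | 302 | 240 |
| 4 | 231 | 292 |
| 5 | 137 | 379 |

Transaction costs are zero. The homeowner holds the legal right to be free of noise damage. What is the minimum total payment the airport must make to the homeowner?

€496

Efficient level: marginal profit ≥ marginal noise damage through level 3, so k* = 3.
With the homeowner holding the right, the airport must at least compensate total damage at k*: 86 + 170 + 240 = 496.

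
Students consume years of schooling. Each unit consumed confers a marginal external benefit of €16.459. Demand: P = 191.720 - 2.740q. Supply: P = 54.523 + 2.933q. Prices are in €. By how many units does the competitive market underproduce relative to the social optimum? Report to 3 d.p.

Market equilibrium (private): 54.523 + 2.933q = 191.720 - 2.740q → q_m = 24.1842.
Social marginal benefit = demand + MEB = 208.179 - 2.740q.
Set SMB = MC: 208.179 - 2.740q = 54.523 + 2.933q → q* = 27.0855.
Gap = |24.1842 − 27.0855| = 2.9013.

2.901 units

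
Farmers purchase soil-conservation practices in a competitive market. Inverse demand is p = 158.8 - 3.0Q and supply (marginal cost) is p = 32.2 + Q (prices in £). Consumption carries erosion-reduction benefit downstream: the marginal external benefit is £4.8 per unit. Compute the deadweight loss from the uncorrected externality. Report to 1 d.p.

DWL = £2.9

Market equilibrium (private): 32.2 + Q = 158.8 - 3.0Q → Q_m = 31.6500.
Social marginal benefit = demand + MEB = 163.6 - 3.0Q.
Set SMB = MC: 163.6 - 3.0Q = 32.2 + Q → Q* = 32.8500.
The welfare-loss triangle has base |Q_m − Q*| and height MEB(Q_m) (the vertical gap between SMB and MC is zero at Q* and MEB at Q_m).
DWL = ½ × 1.2000 × 4.8000 = 2.8800.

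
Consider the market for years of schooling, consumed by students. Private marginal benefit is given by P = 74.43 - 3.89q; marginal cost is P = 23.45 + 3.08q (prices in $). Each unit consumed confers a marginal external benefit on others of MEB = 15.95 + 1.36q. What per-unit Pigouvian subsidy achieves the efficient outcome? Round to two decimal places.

Social marginal benefit = demand + MEB = 90.38 - 2.53q.
Set SMB = MC: 90.38 - 2.53q = 23.45 + 3.08q → q* = 11.9305.
The Pigouvian subsidy equals MEB at q*: 15.95 + 1.36×11.9305 = 32.1755.

subsidy = $32.18 per unit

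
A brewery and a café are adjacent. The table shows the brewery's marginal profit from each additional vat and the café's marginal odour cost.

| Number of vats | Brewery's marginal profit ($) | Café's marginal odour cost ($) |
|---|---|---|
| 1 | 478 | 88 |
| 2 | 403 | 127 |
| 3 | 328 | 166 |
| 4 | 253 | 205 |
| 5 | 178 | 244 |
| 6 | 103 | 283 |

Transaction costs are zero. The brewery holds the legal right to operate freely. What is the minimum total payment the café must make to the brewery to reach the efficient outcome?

Left alone the brewery would choose level 6 (marginal profit stays positive).
Efficient level: k* = 4 (marginal profit ≥ marginal odour cost through 4).
The café must at least cover the brewery's forgone profit from cutting 6→4: 178 + 103 = 281.

$281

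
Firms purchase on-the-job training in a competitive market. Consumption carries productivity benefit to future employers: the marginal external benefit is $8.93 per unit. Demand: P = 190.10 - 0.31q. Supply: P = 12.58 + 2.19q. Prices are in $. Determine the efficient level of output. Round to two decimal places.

Social marginal benefit = demand + MEB = 199.03 - 0.31q.
Set SMB = MC: 199.03 - 0.31q = 12.58 + 2.19q → q* = 74.5800.

q* = 74.58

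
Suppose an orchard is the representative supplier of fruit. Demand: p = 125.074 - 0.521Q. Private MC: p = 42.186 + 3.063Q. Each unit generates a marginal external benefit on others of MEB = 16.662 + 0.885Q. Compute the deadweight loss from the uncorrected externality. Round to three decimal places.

DWL = 255.392

Market equilibrium (private): 42.186 + 3.063Q = 125.074 - 0.521Q → Q_m = 23.1272.
Social marginal cost = private MC − MEB = 25.524 + 2.178Q.
Set SMC = demand: 25.524 + 2.178Q = 125.074 - 0.521Q → Q* = 36.8840.
Between Q* and Q_m the wedge demand − SMC runs linearly from 0 to MEB(Q_m), so the loss is a triangle.
DWL = ½ × 13.7568 × 37.1296 = 255.3922.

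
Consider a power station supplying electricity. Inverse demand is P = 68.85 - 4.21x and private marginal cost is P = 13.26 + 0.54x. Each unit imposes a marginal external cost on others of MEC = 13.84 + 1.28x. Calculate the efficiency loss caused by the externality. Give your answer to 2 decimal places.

DWL = 68.87

Market equilibrium (private): 13.26 + 0.54x = 68.85 - 4.21x → x_m = 11.7032.
Social marginal cost = private MC + MEC = 27.10 + 1.82x.
Set SMC = demand: 27.10 + 1.82x = 68.85 - 4.21x → x* = 6.9237.
Between x* and x_m the wedge SMC − demand runs linearly from 0 to MEC(x_m), so the loss is a triangle.
DWL = ½ × 4.7795 × 28.8200 = 68.8726.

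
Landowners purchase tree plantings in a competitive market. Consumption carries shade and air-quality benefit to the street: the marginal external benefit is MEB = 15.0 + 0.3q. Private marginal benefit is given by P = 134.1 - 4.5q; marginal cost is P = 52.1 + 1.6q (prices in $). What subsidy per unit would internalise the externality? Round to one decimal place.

subsidy = $20.0 per unit

Social marginal benefit = demand + MEB = 149.1 - 4.2q.
Set SMB = MC: 149.1 - 4.2q = 52.1 + 1.6q → q* = 16.7241.
The Pigouvian subsidy equals MEB at q*: 15.0 + 0.3×16.7241 = 20.0172.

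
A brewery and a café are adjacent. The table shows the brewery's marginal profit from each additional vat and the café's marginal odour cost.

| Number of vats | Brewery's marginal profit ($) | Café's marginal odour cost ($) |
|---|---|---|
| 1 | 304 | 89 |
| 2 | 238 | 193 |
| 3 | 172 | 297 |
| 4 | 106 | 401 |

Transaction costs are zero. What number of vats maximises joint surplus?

Bargaining reaches the level where marginal profit last exceeds marginal odour cost.
That holds through level 2 (238 ≥ 193) but not at 3 (172 < 297).

2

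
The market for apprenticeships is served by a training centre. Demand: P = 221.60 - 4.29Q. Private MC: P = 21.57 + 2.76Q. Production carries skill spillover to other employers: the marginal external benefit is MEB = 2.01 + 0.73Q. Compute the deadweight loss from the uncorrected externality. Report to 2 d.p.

DWL = 40.85

Market equilibrium (private): 21.57 + 2.76Q = 221.60 - 4.29Q → Q_m = 28.3730.
Social marginal cost = private MC − MEB = 19.56 + 2.03Q.
Set SMC = demand: 19.56 + 2.03Q = 221.60 - 4.29Q → Q* = 31.9684.
Height of the DWL triangle at Q_m is demand(Q_m) − SMC(Q_m) = MEB(Q_m) = 22.7223.
DWL = ½ × 3.5954 × 22.7223 = 40.8479.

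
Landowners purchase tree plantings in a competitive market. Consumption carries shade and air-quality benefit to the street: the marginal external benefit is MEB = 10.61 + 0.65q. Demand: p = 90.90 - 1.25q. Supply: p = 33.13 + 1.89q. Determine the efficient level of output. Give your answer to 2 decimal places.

Social marginal benefit = demand + MEB = 101.51 - 0.60q.
Set SMB = MC: 101.51 - 0.60q = 33.13 + 1.89q → q* = 27.4618.

q* = 27.46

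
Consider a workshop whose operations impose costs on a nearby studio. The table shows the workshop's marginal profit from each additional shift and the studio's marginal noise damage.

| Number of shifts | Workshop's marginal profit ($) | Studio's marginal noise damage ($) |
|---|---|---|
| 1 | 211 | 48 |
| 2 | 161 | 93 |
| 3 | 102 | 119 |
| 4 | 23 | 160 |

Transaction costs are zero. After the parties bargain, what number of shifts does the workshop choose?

2

Bargaining reaches the level where marginal profit last exceeds marginal noise damage.
That holds through level 2 (161 ≥ 93) but not at 3 (102 < 119).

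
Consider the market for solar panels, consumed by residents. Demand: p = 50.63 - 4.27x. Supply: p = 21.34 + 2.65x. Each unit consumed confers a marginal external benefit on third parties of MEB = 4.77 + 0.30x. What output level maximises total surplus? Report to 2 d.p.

x* = 5.15

Social marginal benefit = demand + MEB = 55.40 - 3.97x.
Set SMB = MC: 55.40 - 3.97x = 21.34 + 2.65x → x* = 5.1450.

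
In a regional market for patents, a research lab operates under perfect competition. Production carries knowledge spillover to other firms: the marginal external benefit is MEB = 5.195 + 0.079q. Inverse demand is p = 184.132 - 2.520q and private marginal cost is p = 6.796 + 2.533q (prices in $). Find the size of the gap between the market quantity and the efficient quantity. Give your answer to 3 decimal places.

Market equilibrium (private): 6.796 + 2.533q = 184.132 - 2.520q → q_m = 35.0952.
Social marginal cost = private MC − MEB = 1.601 + 2.454q.
Set SMC = demand: 1.601 + 2.454q = 184.132 - 2.520q → q* = 36.6970.
Gap = |35.0952 − 36.6970| = 1.6018.

1.602 units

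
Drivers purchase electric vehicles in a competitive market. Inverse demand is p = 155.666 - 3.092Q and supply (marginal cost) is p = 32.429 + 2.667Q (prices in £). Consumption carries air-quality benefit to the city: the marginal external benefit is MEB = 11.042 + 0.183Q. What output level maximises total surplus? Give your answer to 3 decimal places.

Social marginal benefit = demand + MEB = 166.708 - 2.909Q.
Set SMB = MC: 166.708 - 2.909Q = 32.429 + 2.667Q → Q* = 24.0816.

Q* = 24.082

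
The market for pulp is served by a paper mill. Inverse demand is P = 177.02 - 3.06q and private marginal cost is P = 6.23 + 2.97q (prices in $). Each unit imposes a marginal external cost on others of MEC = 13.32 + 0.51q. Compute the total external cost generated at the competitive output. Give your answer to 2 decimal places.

$581.83

Market equilibrium (private): 6.23 + 2.97q = 177.02 - 3.06q → q_m = 28.3234.
Total external cost = ∫₀^{q_m} (13.32 + 0.51q) dq = 13.32×28.3234 + ½×0.51×28.3234² = 581.8325.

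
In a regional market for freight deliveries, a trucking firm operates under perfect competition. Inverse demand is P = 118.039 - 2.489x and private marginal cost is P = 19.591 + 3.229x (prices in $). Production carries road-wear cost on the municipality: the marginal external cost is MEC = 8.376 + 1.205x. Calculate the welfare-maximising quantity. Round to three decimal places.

x* = 13.011

Social marginal cost = private MC + MEC = 27.967 + 4.434x.
Set SMC = demand: 27.967 + 4.434x = 118.039 - 2.489x → x* = 13.0105.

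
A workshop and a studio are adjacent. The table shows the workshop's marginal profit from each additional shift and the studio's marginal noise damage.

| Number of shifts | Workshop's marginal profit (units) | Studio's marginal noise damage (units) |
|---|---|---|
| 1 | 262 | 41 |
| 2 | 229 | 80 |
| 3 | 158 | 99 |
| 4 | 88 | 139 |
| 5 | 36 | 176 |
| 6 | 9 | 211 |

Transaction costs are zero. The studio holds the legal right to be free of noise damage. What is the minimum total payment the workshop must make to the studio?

Efficient level: marginal profit ≥ marginal noise damage through level 3, so k* = 3.
With the studio holding the right, the workshop must at least compensate total damage at k*: 41 + 80 + 99 = 220.

220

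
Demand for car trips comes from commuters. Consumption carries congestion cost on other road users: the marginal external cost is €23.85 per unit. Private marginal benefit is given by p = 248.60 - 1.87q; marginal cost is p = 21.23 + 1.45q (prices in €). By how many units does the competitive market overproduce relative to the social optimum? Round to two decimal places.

7.18 units

Market equilibrium (private): 21.23 + 1.45q = 248.60 - 1.87q → q_m = 68.4849.
Social marginal benefit = demand − MEC = 224.75 - 1.87q.
Set SMB = MC: 224.75 - 1.87q = 21.23 + 1.45q → q* = 61.3012.
Gap = |68.4849 − 61.3012| = 7.1837.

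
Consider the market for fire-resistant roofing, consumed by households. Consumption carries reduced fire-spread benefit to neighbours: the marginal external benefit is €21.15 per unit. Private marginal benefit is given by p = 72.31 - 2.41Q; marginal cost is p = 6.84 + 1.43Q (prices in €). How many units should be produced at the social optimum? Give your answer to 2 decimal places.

Q* = 22.56

Social marginal benefit = demand + MEB = 93.46 - 2.41Q.
Set SMB = MC: 93.46 - 2.41Q = 6.84 + 1.43Q → Q* = 22.5573.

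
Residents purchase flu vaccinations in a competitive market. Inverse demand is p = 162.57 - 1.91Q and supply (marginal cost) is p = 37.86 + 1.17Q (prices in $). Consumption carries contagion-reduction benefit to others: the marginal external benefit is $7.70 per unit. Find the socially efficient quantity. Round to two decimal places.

Social marginal benefit = demand + MEB = 170.27 - 1.91Q.
Set SMB = MC: 170.27 - 1.91Q = 37.86 + 1.17Q → Q* = 42.9903.

Q* = 42.99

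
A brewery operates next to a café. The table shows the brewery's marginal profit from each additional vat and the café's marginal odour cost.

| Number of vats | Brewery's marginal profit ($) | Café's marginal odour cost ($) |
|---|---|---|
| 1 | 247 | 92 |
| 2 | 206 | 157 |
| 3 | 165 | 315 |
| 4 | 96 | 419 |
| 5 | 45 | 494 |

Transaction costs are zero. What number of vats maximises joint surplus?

2

Bargaining reaches the level where marginal profit last exceeds marginal odour cost.
That holds through level 2 (206 ≥ 157) but not at 3 (165 < 315).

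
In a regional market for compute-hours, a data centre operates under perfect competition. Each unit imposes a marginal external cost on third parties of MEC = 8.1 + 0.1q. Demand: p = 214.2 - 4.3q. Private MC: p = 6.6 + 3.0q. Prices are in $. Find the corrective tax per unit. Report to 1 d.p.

Social marginal cost = private MC + MEC = 14.7 + 3.1q.
Set SMC = demand: 14.7 + 3.1q = 214.2 - 4.3q → q* = 26.9595.
The Pigouvian tax equals MEC at q*: 8.1 + 0.1×26.9595 = 10.7960.

tax = $10.8 per unit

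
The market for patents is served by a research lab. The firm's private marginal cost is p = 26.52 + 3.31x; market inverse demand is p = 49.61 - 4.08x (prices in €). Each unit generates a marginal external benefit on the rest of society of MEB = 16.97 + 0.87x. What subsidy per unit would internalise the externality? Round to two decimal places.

Social marginal cost = private MC − MEB = 9.55 + 2.44x.
Set SMC = demand: 9.55 + 2.44x = 49.61 - 4.08x → x* = 6.1442.
The Pigouvian subsidy equals MEB at x*: 16.97 + 0.87×6.1442 = 22.3155.

subsidy = €22.32 per unit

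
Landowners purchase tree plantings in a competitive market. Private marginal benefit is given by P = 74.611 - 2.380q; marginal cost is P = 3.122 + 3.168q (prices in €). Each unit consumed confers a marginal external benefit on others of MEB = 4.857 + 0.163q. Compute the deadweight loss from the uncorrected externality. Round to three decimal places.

Market equilibrium (private): 3.122 + 3.168q = 74.611 - 2.380q → q_m = 12.8855.
Social marginal benefit = demand + MEB = 79.468 - 2.217q.
Set SMB = MC: 79.468 - 2.217q = 3.122 + 3.168q → q* = 14.1775.
Between q* and q_m the wedge SMB − MC runs linearly from 0 to MEB(q_m), so the loss is a triangle.
DWL = ½ × 1.2920 × 6.9573 = 4.4944.

DWL = €4.494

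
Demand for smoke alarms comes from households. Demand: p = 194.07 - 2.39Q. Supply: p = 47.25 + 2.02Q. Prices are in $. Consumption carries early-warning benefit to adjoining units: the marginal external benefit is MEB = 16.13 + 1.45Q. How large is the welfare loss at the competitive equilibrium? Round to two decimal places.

DWL = $700.66

Market equilibrium (private): 47.25 + 2.02Q = 194.07 - 2.39Q → Q_m = 33.2925.
Social marginal benefit = demand + MEB = 210.20 - 0.94Q.
Set SMB = MC: 210.20 - 0.94Q = 47.25 + 2.02Q → Q* = 55.0507.
Between Q* and Q_m the wedge SMB − MC runs linearly from 0 to MEB(Q_m), so the loss is a triangle.
DWL = ½ × 21.7582 × 64.4041 = 700.6586.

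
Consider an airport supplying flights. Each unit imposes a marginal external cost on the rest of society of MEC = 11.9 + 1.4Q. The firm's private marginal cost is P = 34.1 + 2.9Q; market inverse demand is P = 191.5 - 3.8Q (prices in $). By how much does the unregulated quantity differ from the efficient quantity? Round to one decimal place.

5.5 units

Market equilibrium (private): 34.1 + 2.9Q = 191.5 - 3.8Q → Q_m = 23.4925.
Social marginal cost = private MC + MEC = 46.0 + 4.3Q.
Set SMC = demand: 46.0 + 4.3Q = 191.5 - 3.8Q → Q* = 17.9630.
Gap = |23.4925 − 17.9630| = 5.5295.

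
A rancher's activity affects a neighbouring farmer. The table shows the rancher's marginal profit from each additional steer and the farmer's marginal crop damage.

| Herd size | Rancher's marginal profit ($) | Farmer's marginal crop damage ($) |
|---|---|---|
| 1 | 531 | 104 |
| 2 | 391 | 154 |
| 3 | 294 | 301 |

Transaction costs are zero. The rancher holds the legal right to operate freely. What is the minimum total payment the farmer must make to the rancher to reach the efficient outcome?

$294

Left alone the rancher would choose level 3 (marginal profit stays positive).
Efficient level: k* = 2 (marginal profit ≥ marginal crop damage through 2).
The farmer must at least cover the rancher's forgone profit from cutting 3→2: 294 = 294.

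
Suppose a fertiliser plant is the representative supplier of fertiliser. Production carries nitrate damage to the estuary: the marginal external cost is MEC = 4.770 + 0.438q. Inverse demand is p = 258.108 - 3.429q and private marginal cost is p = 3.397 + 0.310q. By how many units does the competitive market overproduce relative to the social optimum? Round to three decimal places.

8.285 units

Market equilibrium (private): 3.397 + 0.310q = 258.108 - 3.429q → q_m = 68.1228.
Social marginal cost = private MC + MEC = 8.167 + 0.748q.
Set SMC = demand: 8.167 + 0.748q = 258.108 - 3.429q → q* = 59.8374.
Gap = |68.1228 − 59.8374| = 8.2854.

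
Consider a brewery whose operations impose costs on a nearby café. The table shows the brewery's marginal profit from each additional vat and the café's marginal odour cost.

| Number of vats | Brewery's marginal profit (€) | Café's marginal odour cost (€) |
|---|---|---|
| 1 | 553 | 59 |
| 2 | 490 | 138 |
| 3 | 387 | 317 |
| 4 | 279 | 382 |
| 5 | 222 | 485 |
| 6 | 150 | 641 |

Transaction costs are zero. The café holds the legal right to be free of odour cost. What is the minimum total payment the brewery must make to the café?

Efficient level: marginal profit ≥ marginal odour cost through level 3, so k* = 3.
With the café holding the right, the brewery must at least compensate total damage at k*: 59 + 138 + 317 = 514.

€514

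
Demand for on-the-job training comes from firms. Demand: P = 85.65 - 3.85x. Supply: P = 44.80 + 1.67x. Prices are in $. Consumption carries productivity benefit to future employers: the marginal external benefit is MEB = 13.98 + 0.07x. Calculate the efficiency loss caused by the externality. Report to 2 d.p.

DWL = $19.28

Market equilibrium (private): 44.80 + 1.67x = 85.65 - 3.85x → x_m = 7.4004.
Social marginal benefit = demand + MEB = 99.63 - 3.78x.
Set SMB = MC: 99.63 - 3.78x = 44.80 + 1.67x → x* = 10.0606.
The welfare-loss triangle has base |x_m − x*| and height MEB(x_m) (the vertical gap between SMB and MC is zero at x* and MEB at x_m).
DWL = ½ × 2.6602 × 14.4980 = 19.2838.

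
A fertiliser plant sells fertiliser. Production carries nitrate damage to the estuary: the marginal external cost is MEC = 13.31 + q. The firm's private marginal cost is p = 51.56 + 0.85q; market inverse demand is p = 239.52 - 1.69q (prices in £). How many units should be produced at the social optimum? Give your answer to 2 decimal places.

Social marginal cost = private MC + MEC = 64.87 + 1.85q.
Set SMC = demand: 64.87 + 1.85q = 239.52 - 1.69q → q* = 49.3362.

q* = 49.34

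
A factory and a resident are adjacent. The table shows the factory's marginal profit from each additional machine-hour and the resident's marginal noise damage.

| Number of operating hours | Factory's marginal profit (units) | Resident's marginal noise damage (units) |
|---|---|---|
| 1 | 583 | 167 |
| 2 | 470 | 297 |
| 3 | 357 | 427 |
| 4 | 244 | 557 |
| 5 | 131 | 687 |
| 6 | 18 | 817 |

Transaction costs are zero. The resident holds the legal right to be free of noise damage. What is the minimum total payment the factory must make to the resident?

464

Efficient level: marginal profit ≥ marginal noise damage through level 2, so k* = 2.
With the resident holding the right, the factory must at least compensate total damage at k*: 167 + 297 = 464.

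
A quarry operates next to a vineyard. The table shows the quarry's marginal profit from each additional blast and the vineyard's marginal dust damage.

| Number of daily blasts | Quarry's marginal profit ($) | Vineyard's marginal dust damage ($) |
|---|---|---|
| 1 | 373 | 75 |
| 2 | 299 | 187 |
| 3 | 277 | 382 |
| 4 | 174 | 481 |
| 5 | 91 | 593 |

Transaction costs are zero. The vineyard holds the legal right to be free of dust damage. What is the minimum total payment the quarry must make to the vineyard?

Efficient level: marginal profit ≥ marginal dust damage through level 2, so k* = 2.
With the vineyard holding the right, the quarry must at least compensate total damage at k*: 75 + 187 = 262.

$262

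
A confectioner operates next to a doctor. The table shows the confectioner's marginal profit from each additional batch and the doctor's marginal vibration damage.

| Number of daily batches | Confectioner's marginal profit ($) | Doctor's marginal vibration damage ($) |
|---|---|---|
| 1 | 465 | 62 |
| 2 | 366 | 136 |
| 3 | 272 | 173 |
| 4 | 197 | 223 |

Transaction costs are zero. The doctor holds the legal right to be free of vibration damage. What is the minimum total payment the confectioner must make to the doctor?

$371

Efficient level: marginal profit ≥ marginal vibration damage through level 3, so k* = 3.
With the doctor holding the right, the confectioner must at least compensate total damage at k*: 62 + 136 + 173 = 371.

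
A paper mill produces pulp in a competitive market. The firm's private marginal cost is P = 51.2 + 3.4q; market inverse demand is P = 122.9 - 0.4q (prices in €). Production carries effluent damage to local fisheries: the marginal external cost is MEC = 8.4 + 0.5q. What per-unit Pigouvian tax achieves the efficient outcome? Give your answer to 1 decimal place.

tax = €15.8 per unit

Social marginal cost = private MC + MEC = 59.6 + 3.9q.
Set SMC = demand: 59.6 + 3.9q = 122.9 - 0.4q → q* = 14.7209.
The Pigouvian tax equals MEC at q*: 8.4 + 0.5×14.7209 = 15.7605.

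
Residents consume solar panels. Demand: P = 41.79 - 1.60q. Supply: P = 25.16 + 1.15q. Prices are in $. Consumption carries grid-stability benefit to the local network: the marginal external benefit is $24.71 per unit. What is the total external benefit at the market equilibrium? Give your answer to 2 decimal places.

Market equilibrium (private): 25.16 + 1.15q = 41.79 - 1.60q → q_m = 6.0473.
Total external benefit = MEB × q_m = 24.71 × 6.0473 = 149.4288.

$149.43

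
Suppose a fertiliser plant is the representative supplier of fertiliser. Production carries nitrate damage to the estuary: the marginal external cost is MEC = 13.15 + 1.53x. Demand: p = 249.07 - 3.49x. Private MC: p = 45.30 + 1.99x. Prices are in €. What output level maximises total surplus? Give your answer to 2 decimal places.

Social marginal cost = private MC + MEC = 58.45 + 3.52x.
Set SMC = demand: 58.45 + 3.52x = 249.07 - 3.49x → x* = 27.1926.

x* = 27.19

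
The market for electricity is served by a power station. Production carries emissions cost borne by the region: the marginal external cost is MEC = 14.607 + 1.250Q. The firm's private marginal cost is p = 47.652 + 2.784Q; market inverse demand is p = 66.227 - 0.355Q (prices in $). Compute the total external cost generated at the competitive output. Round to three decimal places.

Market equilibrium (private): 47.652 + 2.784Q = 66.227 - 0.355Q → Q_m = 5.9175.
Total external cost = ∫₀^{Q_m} (14.607 + 1.250Q) dQ = 14.607×5.9175 + ½×1.250×5.9175² = 108.3224.

$108.322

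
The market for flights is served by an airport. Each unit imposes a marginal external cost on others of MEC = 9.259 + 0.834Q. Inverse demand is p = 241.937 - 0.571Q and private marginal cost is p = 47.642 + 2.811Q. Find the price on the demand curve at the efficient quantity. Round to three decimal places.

Social marginal cost = private MC + MEC = 56.901 + 3.645Q.
Set SMC = demand: 56.901 + 3.645Q = 241.937 - 0.571Q → Q* = 43.8890.
Consumer price on the demand curve at Q*: 241.937 − 0.571×43.8890 = 216.8764.

P = 216.876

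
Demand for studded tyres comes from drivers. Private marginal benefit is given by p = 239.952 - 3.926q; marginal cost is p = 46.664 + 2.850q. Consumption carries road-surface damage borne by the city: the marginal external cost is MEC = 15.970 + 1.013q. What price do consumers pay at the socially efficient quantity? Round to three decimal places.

Social marginal benefit = demand − MEC = 223.982 - 4.939q.
Set SMB = MC: 223.982 - 4.939q = 46.664 + 2.850q → q* = 22.7652.
Consumer price on the demand curve at q*: 239.952 − 3.926×22.7652 = 150.5758.

P = 150.576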